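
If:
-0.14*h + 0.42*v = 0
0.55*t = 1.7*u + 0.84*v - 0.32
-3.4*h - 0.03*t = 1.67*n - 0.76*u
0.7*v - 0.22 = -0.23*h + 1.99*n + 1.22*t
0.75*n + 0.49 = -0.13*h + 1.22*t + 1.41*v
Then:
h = 0.16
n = -0.21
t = 0.23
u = 0.24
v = 0.05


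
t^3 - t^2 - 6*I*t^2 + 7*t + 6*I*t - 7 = (t - 1)*(t - 7*I)*(t + I)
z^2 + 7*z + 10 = (z + 2)*(z + 5)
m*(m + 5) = m^2 + 5*m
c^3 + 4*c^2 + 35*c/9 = c*(c + 5/3)*(c + 7/3)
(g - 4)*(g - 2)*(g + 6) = g^3 - 28*g + 48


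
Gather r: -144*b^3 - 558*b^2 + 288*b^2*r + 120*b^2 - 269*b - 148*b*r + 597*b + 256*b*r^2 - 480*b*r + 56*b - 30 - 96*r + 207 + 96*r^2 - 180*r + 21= -144*b^3 - 438*b^2 + 384*b + r^2*(256*b + 96) + r*(288*b^2 - 628*b - 276) + 198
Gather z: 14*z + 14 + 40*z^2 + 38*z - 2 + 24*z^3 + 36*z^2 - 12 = 24*z^3 + 76*z^2 + 52*z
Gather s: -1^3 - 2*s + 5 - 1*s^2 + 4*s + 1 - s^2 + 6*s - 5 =-2*s^2 + 8*s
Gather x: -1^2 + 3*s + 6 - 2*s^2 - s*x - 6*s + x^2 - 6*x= -2*s^2 - 3*s + x^2 + x*(-s - 6) + 5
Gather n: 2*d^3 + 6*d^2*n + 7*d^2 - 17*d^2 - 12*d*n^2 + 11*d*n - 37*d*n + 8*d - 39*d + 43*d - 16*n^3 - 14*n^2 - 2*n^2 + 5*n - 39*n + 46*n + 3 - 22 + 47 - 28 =2*d^3 - 10*d^2 + 12*d - 16*n^3 + n^2*(-12*d - 16) + n*(6*d^2 - 26*d + 12)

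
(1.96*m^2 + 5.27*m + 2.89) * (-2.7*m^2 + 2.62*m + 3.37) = -5.292*m^4 - 9.0938*m^3 + 12.6096*m^2 + 25.3317*m + 9.7393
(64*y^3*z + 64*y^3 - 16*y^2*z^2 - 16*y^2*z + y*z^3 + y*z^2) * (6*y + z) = 384*y^4*z + 384*y^4 - 32*y^3*z^2 - 32*y^3*z - 10*y^2*z^3 - 10*y^2*z^2 + y*z^4 + y*z^3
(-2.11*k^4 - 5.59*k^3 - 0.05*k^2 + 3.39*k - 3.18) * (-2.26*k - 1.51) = 4.7686*k^5 + 15.8195*k^4 + 8.5539*k^3 - 7.5859*k^2 + 2.0679*k + 4.8018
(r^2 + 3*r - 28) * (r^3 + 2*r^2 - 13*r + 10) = r^5 + 5*r^4 - 35*r^3 - 85*r^2 + 394*r - 280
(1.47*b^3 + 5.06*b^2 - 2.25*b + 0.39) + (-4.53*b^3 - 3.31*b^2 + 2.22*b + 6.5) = -3.06*b^3 + 1.75*b^2 - 0.0299999999999998*b + 6.89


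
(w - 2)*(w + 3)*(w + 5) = w^3 + 6*w^2 - w - 30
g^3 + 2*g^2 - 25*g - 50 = (g - 5)*(g + 2)*(g + 5)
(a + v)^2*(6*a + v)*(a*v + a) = 6*a^4*v + 6*a^4 + 13*a^3*v^2 + 13*a^3*v + 8*a^2*v^3 + 8*a^2*v^2 + a*v^4 + a*v^3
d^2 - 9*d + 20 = (d - 5)*(d - 4)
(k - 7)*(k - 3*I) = k^2 - 7*k - 3*I*k + 21*I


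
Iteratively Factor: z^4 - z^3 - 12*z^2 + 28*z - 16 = (z - 2)*(z^3 + z^2 - 10*z + 8) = (z - 2)*(z - 1)*(z^2 + 2*z - 8) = (z - 2)*(z - 1)*(z + 4)*(z - 2)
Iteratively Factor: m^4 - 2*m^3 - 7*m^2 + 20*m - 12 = (m + 3)*(m^3 - 5*m^2 + 8*m - 4) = (m - 2)*(m + 3)*(m^2 - 3*m + 2) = (m - 2)^2*(m + 3)*(m - 1)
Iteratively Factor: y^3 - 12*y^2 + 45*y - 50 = (y - 5)*(y^2 - 7*y + 10) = (y - 5)*(y - 2)*(y - 5)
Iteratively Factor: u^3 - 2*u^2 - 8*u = (u)*(u^2 - 2*u - 8) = u*(u - 4)*(u + 2)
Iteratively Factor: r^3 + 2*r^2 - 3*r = (r - 1)*(r^2 + 3*r) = (r - 1)*(r + 3)*(r)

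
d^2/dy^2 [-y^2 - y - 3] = -2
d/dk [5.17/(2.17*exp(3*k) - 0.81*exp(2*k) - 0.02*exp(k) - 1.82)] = (-33.6567*exp(2*k) + 8.3754*exp(k) + 0.1034)*exp(k)/(-2.17*exp(3*k) + 0.81*exp(2*k) + 0.02*exp(k) + 1.82)^2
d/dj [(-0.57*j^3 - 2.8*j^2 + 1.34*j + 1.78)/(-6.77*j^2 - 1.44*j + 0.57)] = (3.8589*j^4 + 1.6416*j^3 + 12.1291*j^2 + 20.9092*j + 3.327)/(45.8329*j^4 + 19.4976*j^3 - 5.6442*j^2 - 1.6416*j + 0.3249)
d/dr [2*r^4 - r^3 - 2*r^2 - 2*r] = 8*r^3 - 3*r^2 - 4*r - 2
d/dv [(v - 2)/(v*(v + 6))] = (-v^2 + 4*v + 12)/(v^2*(v^2 + 12*v + 36))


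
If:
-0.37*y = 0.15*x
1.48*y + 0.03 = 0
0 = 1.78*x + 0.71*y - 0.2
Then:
No Solution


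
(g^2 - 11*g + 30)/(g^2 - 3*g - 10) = (g - 6)/(g + 2)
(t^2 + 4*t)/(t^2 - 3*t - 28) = t/(t - 7)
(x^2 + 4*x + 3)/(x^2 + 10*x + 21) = (x + 1)/(x + 7)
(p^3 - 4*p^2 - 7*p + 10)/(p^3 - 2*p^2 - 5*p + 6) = (p - 5)/(p - 3)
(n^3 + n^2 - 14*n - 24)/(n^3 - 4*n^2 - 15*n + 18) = (n^2 - 2*n - 8)/(n^2 - 7*n + 6)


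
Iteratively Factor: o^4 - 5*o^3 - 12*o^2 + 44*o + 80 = (o + 2)*(o^3 - 7*o^2 + 2*o + 40) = (o - 5)*(o + 2)*(o^2 - 2*o - 8) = (o - 5)*(o + 2)^2*(o - 4)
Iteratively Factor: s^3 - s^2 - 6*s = (s + 2)*(s^2 - 3*s) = s*(s + 2)*(s - 3)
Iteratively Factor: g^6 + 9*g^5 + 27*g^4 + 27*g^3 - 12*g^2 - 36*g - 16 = (g + 2)*(g^5 + 7*g^4 + 13*g^3 + g^2 - 14*g - 8) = (g + 1)*(g + 2)*(g^4 + 6*g^3 + 7*g^2 - 6*g - 8) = (g + 1)*(g + 2)^2*(g^3 + 4*g^2 - g - 4) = (g - 1)*(g + 1)*(g + 2)^2*(g^2 + 5*g + 4) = (g - 1)*(g + 1)*(g + 2)^2*(g + 4)*(g + 1)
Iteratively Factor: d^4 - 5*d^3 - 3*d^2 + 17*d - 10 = (d - 1)*(d^3 - 4*d^2 - 7*d + 10) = (d - 1)*(d + 2)*(d^2 - 6*d + 5) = (d - 5)*(d - 1)*(d + 2)*(d - 1)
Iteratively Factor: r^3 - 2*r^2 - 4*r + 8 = (r + 2)*(r^2 - 4*r + 4) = (r - 2)*(r + 2)*(r - 2)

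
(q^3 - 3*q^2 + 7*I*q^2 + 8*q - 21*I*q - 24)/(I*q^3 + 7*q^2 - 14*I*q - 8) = (-I*q^2 + q*(8 + 3*I) - 24)/(q^2 - 6*I*q - 8)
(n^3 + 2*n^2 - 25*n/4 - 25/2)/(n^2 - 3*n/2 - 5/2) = (n^2 + 9*n/2 + 5)/(n + 1)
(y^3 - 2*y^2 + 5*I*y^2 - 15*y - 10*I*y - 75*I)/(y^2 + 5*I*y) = y - 2 - 15/y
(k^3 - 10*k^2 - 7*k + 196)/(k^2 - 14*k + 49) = k + 4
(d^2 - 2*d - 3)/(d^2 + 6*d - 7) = (d^2 - 2*d - 3)/(d^2 + 6*d - 7)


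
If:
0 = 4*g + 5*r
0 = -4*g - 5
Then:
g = -5/4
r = 1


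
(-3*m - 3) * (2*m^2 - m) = -6*m^3 - 3*m^2 + 3*m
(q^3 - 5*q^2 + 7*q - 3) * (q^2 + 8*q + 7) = q^5 + 3*q^4 - 26*q^3 + 18*q^2 + 25*q - 21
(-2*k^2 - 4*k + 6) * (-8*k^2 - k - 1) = 16*k^4 + 34*k^3 - 42*k^2 - 2*k - 6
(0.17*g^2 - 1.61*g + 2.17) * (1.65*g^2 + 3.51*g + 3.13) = 0.2805*g^4 - 2.0598*g^3 - 1.5385*g^2 + 2.5774*g + 6.7921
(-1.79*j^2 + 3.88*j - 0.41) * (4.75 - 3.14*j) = 5.6206*j^3 - 20.6857*j^2 + 19.7174*j - 1.9475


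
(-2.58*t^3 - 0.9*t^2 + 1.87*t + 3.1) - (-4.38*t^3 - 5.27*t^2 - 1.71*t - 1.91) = 1.8*t^3 + 4.37*t^2 + 3.58*t + 5.01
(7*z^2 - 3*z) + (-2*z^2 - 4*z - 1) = 5*z^2 - 7*z - 1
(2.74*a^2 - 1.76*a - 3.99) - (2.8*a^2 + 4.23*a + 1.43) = -0.0599999999999996*a^2 - 5.99*a - 5.42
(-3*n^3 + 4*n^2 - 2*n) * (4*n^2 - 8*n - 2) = -12*n^5 + 40*n^4 - 34*n^3 + 8*n^2 + 4*n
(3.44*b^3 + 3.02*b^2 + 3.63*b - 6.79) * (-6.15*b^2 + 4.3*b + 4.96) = -21.156*b^5 - 3.781*b^4 + 7.7239*b^3 + 72.3467*b^2 - 11.1922*b - 33.6784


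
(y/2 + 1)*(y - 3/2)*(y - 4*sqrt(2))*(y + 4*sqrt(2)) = y^4/2 + y^3/4 - 35*y^2/2 - 8*y + 48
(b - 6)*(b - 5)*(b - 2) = b^3 - 13*b^2 + 52*b - 60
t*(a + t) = a*t + t^2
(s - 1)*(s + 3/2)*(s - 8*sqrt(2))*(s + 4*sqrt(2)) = s^4 - 4*sqrt(2)*s^3 + s^3/2 - 131*s^2/2 - 2*sqrt(2)*s^2 - 32*s + 6*sqrt(2)*s + 96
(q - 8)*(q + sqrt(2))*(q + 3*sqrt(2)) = q^3 - 8*q^2 + 4*sqrt(2)*q^2 - 32*sqrt(2)*q + 6*q - 48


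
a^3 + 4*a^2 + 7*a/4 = a*(a + 1/2)*(a + 7/2)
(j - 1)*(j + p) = j^2 + j*p - j - p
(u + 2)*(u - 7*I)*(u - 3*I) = u^3 + 2*u^2 - 10*I*u^2 - 21*u - 20*I*u - 42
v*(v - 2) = v^2 - 2*v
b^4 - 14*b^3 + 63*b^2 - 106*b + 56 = (b - 7)*(b - 4)*(b - 2)*(b - 1)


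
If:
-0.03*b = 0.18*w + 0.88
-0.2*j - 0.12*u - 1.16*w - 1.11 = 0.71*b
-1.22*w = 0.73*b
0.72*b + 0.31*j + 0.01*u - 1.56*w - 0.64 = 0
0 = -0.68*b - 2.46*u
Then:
No Solution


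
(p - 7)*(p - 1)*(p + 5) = p^3 - 3*p^2 - 33*p + 35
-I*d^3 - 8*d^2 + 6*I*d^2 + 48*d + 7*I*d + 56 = (d - 7)*(d - 8*I)*(-I*d - I)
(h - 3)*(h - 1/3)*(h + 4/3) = h^3 - 2*h^2 - 31*h/9 + 4/3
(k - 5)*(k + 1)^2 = k^3 - 3*k^2 - 9*k - 5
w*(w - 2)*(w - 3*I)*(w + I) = w^4 - 2*w^3 - 2*I*w^3 + 3*w^2 + 4*I*w^2 - 6*w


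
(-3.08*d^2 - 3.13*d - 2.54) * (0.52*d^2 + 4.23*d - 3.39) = -1.6016*d^4 - 14.656*d^3 - 4.1195*d^2 - 0.133500000000002*d + 8.6106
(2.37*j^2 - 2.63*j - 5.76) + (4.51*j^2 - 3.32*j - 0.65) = 6.88*j^2 - 5.95*j - 6.41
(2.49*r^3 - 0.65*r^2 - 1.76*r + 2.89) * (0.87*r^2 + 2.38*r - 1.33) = 2.1663*r^5 + 5.3607*r^4 - 6.3899*r^3 - 0.81*r^2 + 9.219*r - 3.8437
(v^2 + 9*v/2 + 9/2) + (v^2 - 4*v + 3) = 2*v^2 + v/2 + 15/2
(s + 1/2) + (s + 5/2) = 2*s + 3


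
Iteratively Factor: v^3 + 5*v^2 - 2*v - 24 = (v - 2)*(v^2 + 7*v + 12) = (v - 2)*(v + 4)*(v + 3)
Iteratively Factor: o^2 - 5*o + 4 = (o - 1)*(o - 4)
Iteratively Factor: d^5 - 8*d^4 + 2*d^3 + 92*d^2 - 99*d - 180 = (d + 3)*(d^4 - 11*d^3 + 35*d^2 - 13*d - 60) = (d - 5)*(d + 3)*(d^3 - 6*d^2 + 5*d + 12) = (d - 5)*(d - 3)*(d + 3)*(d^2 - 3*d - 4) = (d - 5)*(d - 3)*(d + 1)*(d + 3)*(d - 4)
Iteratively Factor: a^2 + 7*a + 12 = (a + 3)*(a + 4)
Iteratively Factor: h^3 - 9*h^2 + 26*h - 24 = (h - 3)*(h^2 - 6*h + 8) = (h - 3)*(h - 2)*(h - 4)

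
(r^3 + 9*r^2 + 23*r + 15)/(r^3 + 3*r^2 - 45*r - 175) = (r^2 + 4*r + 3)/(r^2 - 2*r - 35)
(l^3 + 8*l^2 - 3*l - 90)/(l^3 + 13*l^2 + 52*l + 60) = (l - 3)/(l + 2)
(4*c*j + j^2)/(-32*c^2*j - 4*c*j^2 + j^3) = -1/(8*c - j)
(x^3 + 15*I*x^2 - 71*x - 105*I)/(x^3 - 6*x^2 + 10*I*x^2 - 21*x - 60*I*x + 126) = (x + 5*I)/(x - 6)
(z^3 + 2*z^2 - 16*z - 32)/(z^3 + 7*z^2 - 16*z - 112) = (z + 2)/(z + 7)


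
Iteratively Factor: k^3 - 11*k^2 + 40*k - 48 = (k - 4)*(k^2 - 7*k + 12) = (k - 4)^2*(k - 3)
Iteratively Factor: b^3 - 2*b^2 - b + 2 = (b - 2)*(b^2 - 1) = (b - 2)*(b + 1)*(b - 1)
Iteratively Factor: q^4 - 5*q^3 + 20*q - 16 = (q - 4)*(q^3 - q^2 - 4*q + 4) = (q - 4)*(q + 2)*(q^2 - 3*q + 2) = (q - 4)*(q - 2)*(q + 2)*(q - 1)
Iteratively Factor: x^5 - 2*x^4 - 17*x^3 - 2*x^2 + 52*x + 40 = (x - 5)*(x^4 + 3*x^3 - 2*x^2 - 12*x - 8) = (x - 5)*(x - 2)*(x^3 + 5*x^2 + 8*x + 4) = (x - 5)*(x - 2)*(x + 1)*(x^2 + 4*x + 4) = (x - 5)*(x - 2)*(x + 1)*(x + 2)*(x + 2)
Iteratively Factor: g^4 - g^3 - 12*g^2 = (g)*(g^3 - g^2 - 12*g) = g*(g - 4)*(g^2 + 3*g) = g^2*(g - 4)*(g + 3)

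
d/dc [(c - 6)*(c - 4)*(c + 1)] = 3*c^2 - 18*c + 14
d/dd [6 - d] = -1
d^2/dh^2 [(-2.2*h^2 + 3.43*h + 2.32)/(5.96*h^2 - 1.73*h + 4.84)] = (198.310656*h^3 + 875.233152*h^2 - 737.185248*h - 165.592728)/(211.708736*h^6 - 184.357104*h^5 + 569.286684*h^4 - 304.603349*h^3 + 462.306636*h^2 - 121.578864*h + 113.379904)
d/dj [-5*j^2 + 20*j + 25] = 20 - 10*j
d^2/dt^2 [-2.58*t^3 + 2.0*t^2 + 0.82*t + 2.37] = 4.0 - 15.48*t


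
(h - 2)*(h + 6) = h^2 + 4*h - 12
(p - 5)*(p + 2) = p^2 - 3*p - 10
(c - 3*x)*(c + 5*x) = c^2 + 2*c*x - 15*x^2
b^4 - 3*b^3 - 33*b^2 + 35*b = b*(b - 7)*(b - 1)*(b + 5)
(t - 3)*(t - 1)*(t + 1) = t^3 - 3*t^2 - t + 3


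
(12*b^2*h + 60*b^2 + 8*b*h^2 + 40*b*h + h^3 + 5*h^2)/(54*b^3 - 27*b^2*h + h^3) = (2*b*h + 10*b + h^2 + 5*h)/(9*b^2 - 6*b*h + h^2)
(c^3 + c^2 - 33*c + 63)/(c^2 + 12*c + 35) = (c^2 - 6*c + 9)/(c + 5)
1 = 1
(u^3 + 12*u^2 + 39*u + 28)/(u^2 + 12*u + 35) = (u^2 + 5*u + 4)/(u + 5)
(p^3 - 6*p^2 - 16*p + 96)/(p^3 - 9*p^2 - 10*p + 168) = (p - 4)/(p - 7)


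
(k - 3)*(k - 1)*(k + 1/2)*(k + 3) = k^4 - k^3/2 - 19*k^2/2 + 9*k/2 + 9/2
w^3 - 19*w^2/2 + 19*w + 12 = (w - 6)*(w - 4)*(w + 1/2)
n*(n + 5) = n^2 + 5*n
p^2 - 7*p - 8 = (p - 8)*(p + 1)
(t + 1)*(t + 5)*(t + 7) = t^3 + 13*t^2 + 47*t + 35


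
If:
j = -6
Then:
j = -6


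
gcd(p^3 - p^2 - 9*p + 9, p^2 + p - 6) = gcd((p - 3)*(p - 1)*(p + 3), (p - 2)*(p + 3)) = p + 3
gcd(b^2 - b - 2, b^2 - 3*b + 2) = b - 2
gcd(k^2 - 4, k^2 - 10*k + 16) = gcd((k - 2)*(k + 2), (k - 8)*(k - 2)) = k - 2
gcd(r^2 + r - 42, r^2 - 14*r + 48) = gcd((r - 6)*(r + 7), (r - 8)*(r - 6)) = r - 6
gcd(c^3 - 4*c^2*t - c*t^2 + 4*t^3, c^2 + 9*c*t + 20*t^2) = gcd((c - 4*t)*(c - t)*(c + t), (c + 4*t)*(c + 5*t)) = 1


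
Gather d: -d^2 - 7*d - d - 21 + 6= -d^2 - 8*d - 15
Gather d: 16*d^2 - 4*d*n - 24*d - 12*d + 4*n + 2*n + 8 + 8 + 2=16*d^2 + d*(-4*n - 36) + 6*n + 18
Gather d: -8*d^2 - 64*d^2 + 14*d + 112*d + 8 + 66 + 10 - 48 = -72*d^2 + 126*d + 36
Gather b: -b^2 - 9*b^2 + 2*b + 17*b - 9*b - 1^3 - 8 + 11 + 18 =-10*b^2 + 10*b + 20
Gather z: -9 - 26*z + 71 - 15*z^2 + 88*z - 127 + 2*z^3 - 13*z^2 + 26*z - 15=2*z^3 - 28*z^2 + 88*z - 80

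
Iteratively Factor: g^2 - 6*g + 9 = (g - 3)*(g - 3)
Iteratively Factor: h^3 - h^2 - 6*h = (h - 3)*(h^2 + 2*h) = (h - 3)*(h + 2)*(h)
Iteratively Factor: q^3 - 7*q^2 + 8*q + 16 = (q - 4)*(q^2 - 3*q - 4) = (q - 4)^2*(q + 1)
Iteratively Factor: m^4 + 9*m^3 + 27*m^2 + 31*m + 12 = (m + 4)*(m^3 + 5*m^2 + 7*m + 3) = (m + 1)*(m + 4)*(m^2 + 4*m + 3) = (m + 1)*(m + 3)*(m + 4)*(m + 1)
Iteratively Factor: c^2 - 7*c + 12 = (c - 3)*(c - 4)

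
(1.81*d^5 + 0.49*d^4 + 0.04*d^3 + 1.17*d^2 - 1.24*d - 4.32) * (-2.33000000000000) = -4.2173*d^5 - 1.1417*d^4 - 0.0932*d^3 - 2.7261*d^2 + 2.8892*d + 10.0656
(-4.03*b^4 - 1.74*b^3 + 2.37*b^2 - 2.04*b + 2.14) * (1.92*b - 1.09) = -7.7376*b^5 + 1.0519*b^4 + 6.447*b^3 - 6.5001*b^2 + 6.3324*b - 2.3326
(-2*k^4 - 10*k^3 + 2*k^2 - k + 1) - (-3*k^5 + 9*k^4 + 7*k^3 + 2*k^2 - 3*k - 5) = 3*k^5 - 11*k^4 - 17*k^3 + 2*k + 6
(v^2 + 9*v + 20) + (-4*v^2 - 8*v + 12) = -3*v^2 + v + 32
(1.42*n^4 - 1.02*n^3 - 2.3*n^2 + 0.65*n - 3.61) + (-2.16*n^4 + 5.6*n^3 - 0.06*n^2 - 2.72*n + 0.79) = -0.74*n^4 + 4.58*n^3 - 2.36*n^2 - 2.07*n - 2.82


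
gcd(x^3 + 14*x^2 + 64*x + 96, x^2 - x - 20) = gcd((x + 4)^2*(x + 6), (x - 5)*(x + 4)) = x + 4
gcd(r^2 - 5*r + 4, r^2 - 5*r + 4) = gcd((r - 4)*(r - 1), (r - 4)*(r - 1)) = r^2 - 5*r + 4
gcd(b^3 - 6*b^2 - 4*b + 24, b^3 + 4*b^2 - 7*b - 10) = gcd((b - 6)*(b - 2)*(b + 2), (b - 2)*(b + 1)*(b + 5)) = b - 2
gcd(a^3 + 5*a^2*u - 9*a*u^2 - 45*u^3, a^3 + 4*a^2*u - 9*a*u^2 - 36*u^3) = -a^2 + 9*u^2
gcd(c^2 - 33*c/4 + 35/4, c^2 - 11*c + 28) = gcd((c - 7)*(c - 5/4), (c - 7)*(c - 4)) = c - 7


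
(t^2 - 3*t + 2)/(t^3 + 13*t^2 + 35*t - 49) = (t - 2)/(t^2 + 14*t + 49)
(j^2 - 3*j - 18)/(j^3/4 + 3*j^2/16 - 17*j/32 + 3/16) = 32*(j^2 - 3*j - 18)/(8*j^3 + 6*j^2 - 17*j + 6)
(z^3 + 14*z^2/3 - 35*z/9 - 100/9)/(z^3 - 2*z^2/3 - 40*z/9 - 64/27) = 3*(3*z^2 + 10*z - 25)/(9*z^2 - 18*z - 16)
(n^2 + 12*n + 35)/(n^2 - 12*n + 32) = (n^2 + 12*n + 35)/(n^2 - 12*n + 32)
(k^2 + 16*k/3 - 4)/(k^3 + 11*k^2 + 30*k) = (k - 2/3)/(k*(k + 5))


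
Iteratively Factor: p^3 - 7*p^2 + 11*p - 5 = (p - 5)*(p^2 - 2*p + 1) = (p - 5)*(p - 1)*(p - 1)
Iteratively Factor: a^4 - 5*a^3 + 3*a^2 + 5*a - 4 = (a - 1)*(a^3 - 4*a^2 - a + 4) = (a - 1)*(a + 1)*(a^2 - 5*a + 4) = (a - 4)*(a - 1)*(a + 1)*(a - 1)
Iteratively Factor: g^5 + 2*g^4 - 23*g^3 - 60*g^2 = (g + 3)*(g^4 - g^3 - 20*g^2) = (g - 5)*(g + 3)*(g^3 + 4*g^2) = g*(g - 5)*(g + 3)*(g^2 + 4*g) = g^2*(g - 5)*(g + 3)*(g + 4)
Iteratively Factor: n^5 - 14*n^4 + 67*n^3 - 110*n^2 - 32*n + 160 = (n - 4)*(n^4 - 10*n^3 + 27*n^2 - 2*n - 40) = (n - 5)*(n - 4)*(n^3 - 5*n^2 + 2*n + 8) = (n - 5)*(n - 4)*(n - 2)*(n^2 - 3*n - 4) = (n - 5)*(n - 4)^2*(n - 2)*(n + 1)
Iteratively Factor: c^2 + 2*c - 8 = (c + 4)*(c - 2)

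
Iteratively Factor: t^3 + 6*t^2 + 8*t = (t + 2)*(t^2 + 4*t) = (t + 2)*(t + 4)*(t)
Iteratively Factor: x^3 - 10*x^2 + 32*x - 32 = (x - 4)*(x^2 - 6*x + 8) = (x - 4)*(x - 2)*(x - 4)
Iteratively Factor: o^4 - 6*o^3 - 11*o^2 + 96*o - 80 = (o - 1)*(o^3 - 5*o^2 - 16*o + 80) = (o - 1)*(o + 4)*(o^2 - 9*o + 20) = (o - 4)*(o - 1)*(o + 4)*(o - 5)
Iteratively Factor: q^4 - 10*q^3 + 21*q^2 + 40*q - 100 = (q - 5)*(q^3 - 5*q^2 - 4*q + 20) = (q - 5)*(q + 2)*(q^2 - 7*q + 10) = (q - 5)*(q - 2)*(q + 2)*(q - 5)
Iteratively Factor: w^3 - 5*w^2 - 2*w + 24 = (w - 3)*(w^2 - 2*w - 8) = (w - 4)*(w - 3)*(w + 2)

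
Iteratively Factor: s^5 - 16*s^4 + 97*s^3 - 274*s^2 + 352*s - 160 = (s - 1)*(s^4 - 15*s^3 + 82*s^2 - 192*s + 160) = (s - 2)*(s - 1)*(s^3 - 13*s^2 + 56*s - 80) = (s - 4)*(s - 2)*(s - 1)*(s^2 - 9*s + 20) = (s - 4)^2*(s - 2)*(s - 1)*(s - 5)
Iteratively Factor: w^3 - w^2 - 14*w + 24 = (w - 3)*(w^2 + 2*w - 8) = (w - 3)*(w - 2)*(w + 4)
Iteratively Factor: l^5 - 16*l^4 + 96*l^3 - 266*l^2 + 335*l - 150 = (l - 2)*(l^4 - 14*l^3 + 68*l^2 - 130*l + 75) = (l - 5)*(l - 2)*(l^3 - 9*l^2 + 23*l - 15) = (l - 5)*(l - 2)*(l - 1)*(l^2 - 8*l + 15) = (l - 5)^2*(l - 2)*(l - 1)*(l - 3)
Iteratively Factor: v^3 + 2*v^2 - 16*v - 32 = (v - 4)*(v^2 + 6*v + 8) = (v - 4)*(v + 2)*(v + 4)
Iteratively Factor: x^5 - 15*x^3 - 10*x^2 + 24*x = (x + 2)*(x^4 - 2*x^3 - 11*x^2 + 12*x) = (x - 1)*(x + 2)*(x^3 - x^2 - 12*x) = (x - 4)*(x - 1)*(x + 2)*(x^2 + 3*x) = (x - 4)*(x - 1)*(x + 2)*(x + 3)*(x)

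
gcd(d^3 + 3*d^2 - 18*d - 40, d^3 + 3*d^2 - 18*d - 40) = d^3 + 3*d^2 - 18*d - 40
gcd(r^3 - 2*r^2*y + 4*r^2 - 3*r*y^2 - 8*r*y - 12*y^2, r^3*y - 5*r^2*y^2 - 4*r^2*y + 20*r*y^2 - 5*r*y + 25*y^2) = 1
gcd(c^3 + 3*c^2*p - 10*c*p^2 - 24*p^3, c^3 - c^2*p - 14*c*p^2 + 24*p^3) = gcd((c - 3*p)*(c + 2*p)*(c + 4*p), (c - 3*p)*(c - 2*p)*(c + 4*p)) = -c^2 - c*p + 12*p^2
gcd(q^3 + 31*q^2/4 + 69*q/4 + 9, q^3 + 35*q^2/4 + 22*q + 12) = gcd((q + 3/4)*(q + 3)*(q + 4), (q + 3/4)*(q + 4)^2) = q^2 + 19*q/4 + 3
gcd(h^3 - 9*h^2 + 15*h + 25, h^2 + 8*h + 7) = h + 1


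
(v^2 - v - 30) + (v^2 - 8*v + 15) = 2*v^2 - 9*v - 15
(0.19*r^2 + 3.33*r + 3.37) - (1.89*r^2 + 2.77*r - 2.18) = -1.7*r^2 + 0.56*r + 5.55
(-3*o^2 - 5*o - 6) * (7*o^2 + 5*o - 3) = -21*o^4 - 50*o^3 - 58*o^2 - 15*o + 18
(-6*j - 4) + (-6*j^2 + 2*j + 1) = -6*j^2 - 4*j - 3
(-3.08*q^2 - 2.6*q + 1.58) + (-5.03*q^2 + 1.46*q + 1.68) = -8.11*q^2 - 1.14*q + 3.26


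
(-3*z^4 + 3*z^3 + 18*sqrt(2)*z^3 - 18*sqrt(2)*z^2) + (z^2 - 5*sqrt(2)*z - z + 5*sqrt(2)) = -3*z^4 + 3*z^3 + 18*sqrt(2)*z^3 - 18*sqrt(2)*z^2 + z^2 - 5*sqrt(2)*z - z + 5*sqrt(2)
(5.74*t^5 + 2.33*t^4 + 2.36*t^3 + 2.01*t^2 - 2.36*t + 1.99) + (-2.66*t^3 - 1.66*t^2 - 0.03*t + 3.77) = 5.74*t^5 + 2.33*t^4 - 0.3*t^3 + 0.35*t^2 - 2.39*t + 5.76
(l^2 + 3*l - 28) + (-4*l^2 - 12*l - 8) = -3*l^2 - 9*l - 36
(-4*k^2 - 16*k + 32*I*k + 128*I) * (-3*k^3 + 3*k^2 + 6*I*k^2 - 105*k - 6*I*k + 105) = 12*k^5 + 36*k^4 - 120*I*k^4 + 180*k^3 - 360*I*k^3 + 684*k^2 - 2880*I*k^2 - 912*k - 10080*I*k + 13440*I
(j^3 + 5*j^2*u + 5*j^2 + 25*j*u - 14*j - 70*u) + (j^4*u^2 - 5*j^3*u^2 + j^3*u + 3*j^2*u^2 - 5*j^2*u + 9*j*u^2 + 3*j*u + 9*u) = j^4*u^2 - 5*j^3*u^2 + j^3*u + j^3 + 3*j^2*u^2 + 5*j^2 + 9*j*u^2 + 28*j*u - 14*j - 61*u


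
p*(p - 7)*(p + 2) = p^3 - 5*p^2 - 14*p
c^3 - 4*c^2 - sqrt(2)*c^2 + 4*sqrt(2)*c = c*(c - 4)*(c - sqrt(2))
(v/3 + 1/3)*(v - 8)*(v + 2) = v^3/3 - 5*v^2/3 - 22*v/3 - 16/3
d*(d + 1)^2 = d^3 + 2*d^2 + d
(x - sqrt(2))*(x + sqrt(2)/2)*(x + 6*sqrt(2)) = x^3 + 11*sqrt(2)*x^2/2 - 7*x - 6*sqrt(2)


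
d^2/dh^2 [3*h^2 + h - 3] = 6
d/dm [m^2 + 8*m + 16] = 2*m + 8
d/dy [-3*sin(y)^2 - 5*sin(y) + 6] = -(6*sin(y) + 5)*cos(y)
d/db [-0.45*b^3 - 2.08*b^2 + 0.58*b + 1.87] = -1.35*b^2 - 4.16*b + 0.58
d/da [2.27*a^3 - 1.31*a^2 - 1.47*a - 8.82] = 6.81*a^2 - 2.62*a - 1.47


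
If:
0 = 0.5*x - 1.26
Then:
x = 2.52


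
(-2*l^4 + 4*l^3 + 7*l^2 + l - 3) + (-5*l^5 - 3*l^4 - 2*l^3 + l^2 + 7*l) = -5*l^5 - 5*l^4 + 2*l^3 + 8*l^2 + 8*l - 3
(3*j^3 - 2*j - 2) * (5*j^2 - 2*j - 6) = 15*j^5 - 6*j^4 - 28*j^3 - 6*j^2 + 16*j + 12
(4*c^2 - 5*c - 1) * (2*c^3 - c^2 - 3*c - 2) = 8*c^5 - 14*c^4 - 9*c^3 + 8*c^2 + 13*c + 2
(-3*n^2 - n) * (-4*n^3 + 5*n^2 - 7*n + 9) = 12*n^5 - 11*n^4 + 16*n^3 - 20*n^2 - 9*n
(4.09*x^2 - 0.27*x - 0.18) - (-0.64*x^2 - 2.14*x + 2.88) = 4.73*x^2 + 1.87*x - 3.06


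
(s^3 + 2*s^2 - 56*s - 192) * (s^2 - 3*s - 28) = s^5 - s^4 - 90*s^3 - 80*s^2 + 2144*s + 5376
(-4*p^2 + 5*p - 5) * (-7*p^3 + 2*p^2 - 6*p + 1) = 28*p^5 - 43*p^4 + 69*p^3 - 44*p^2 + 35*p - 5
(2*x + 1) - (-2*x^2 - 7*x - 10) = 2*x^2 + 9*x + 11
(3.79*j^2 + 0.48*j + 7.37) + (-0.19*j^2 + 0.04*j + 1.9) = 3.6*j^2 + 0.52*j + 9.27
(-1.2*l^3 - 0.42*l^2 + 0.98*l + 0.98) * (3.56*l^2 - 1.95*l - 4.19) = -4.272*l^5 + 0.8448*l^4 + 9.3358*l^3 + 3.3376*l^2 - 6.0172*l - 4.1062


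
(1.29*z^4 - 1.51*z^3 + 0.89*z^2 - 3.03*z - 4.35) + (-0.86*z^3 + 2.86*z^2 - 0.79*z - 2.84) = 1.29*z^4 - 2.37*z^3 + 3.75*z^2 - 3.82*z - 7.19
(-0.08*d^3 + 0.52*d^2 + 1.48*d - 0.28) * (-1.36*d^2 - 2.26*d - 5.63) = 0.1088*d^5 - 0.5264*d^4 - 2.7376*d^3 - 5.8916*d^2 - 7.6996*d + 1.5764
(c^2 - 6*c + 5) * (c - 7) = c^3 - 13*c^2 + 47*c - 35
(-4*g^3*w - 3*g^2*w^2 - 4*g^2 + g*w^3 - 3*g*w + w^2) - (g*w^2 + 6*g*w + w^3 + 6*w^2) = -4*g^3*w - 3*g^2*w^2 - 4*g^2 + g*w^3 - g*w^2 - 9*g*w - w^3 - 5*w^2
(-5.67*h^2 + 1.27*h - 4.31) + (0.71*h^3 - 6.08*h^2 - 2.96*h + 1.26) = 0.71*h^3 - 11.75*h^2 - 1.69*h - 3.05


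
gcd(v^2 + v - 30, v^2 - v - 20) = v - 5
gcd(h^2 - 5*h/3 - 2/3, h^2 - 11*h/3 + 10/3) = h - 2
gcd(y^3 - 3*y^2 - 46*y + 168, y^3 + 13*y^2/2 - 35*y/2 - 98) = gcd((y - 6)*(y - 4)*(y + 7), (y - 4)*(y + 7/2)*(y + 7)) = y^2 + 3*y - 28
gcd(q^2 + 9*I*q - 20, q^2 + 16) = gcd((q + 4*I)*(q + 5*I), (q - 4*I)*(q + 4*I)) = q + 4*I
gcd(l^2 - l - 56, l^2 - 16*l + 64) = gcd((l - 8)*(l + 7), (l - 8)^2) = l - 8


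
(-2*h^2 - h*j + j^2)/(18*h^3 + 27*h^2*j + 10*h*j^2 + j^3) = (-2*h + j)/(18*h^2 + 9*h*j + j^2)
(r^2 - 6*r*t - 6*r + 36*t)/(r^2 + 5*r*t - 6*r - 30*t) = (r - 6*t)/(r + 5*t)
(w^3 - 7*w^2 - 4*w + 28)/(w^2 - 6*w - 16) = (w^2 - 9*w + 14)/(w - 8)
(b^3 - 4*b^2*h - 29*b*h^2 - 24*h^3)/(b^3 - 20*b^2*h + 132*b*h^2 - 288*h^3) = (b^2 + 4*b*h + 3*h^2)/(b^2 - 12*b*h + 36*h^2)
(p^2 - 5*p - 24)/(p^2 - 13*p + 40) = (p + 3)/(p - 5)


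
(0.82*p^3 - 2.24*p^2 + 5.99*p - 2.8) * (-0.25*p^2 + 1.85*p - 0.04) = -0.205*p^5 + 2.077*p^4 - 5.6743*p^3 + 11.8711*p^2 - 5.4196*p + 0.112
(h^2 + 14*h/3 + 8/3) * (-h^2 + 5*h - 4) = -h^4 + h^3/3 + 50*h^2/3 - 16*h/3 - 32/3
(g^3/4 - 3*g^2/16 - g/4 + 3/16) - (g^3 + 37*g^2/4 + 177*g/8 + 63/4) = -3*g^3/4 - 151*g^2/16 - 179*g/8 - 249/16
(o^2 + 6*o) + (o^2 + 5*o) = 2*o^2 + 11*o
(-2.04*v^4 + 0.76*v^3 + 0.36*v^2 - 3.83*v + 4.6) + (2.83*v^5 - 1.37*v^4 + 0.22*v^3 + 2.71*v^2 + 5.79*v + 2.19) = 2.83*v^5 - 3.41*v^4 + 0.98*v^3 + 3.07*v^2 + 1.96*v + 6.79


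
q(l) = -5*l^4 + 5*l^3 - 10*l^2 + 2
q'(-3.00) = 735.00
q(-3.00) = -628.00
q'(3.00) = -465.00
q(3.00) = -358.00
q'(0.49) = -8.55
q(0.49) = -0.10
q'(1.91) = -122.84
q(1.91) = -66.18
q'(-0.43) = 12.96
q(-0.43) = -0.42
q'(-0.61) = 22.32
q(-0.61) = -3.55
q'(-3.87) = 1461.27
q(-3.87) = -1559.11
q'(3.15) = -539.28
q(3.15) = -433.23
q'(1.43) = -56.41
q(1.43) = -24.74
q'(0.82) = -17.34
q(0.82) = -4.23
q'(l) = -20*l^3 + 15*l^2 - 20*l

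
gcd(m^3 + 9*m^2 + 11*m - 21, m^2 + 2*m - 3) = m^2 + 2*m - 3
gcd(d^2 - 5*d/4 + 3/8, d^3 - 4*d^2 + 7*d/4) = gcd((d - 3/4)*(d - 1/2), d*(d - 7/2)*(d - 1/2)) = d - 1/2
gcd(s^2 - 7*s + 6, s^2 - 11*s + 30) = s - 6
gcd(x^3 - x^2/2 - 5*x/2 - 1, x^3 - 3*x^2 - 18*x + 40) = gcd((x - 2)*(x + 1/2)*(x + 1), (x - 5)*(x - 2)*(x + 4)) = x - 2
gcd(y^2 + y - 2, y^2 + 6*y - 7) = y - 1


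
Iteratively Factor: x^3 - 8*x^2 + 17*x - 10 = (x - 2)*(x^2 - 6*x + 5) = (x - 5)*(x - 2)*(x - 1)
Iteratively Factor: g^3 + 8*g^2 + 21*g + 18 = (g + 2)*(g^2 + 6*g + 9) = (g + 2)*(g + 3)*(g + 3)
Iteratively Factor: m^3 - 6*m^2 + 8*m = (m)*(m^2 - 6*m + 8) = m*(m - 4)*(m - 2)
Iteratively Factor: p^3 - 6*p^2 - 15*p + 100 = (p + 4)*(p^2 - 10*p + 25) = (p - 5)*(p + 4)*(p - 5)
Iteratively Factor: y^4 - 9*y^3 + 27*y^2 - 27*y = (y - 3)*(y^3 - 6*y^2 + 9*y) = y*(y - 3)*(y^2 - 6*y + 9) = y*(y - 3)^2*(y - 3)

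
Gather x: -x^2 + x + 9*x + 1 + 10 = -x^2 + 10*x + 11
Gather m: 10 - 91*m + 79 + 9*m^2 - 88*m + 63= 9*m^2 - 179*m + 152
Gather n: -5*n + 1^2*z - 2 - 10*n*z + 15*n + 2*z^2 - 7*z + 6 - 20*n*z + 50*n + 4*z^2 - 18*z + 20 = n*(60 - 30*z) + 6*z^2 - 24*z + 24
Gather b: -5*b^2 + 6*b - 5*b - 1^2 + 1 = -5*b^2 + b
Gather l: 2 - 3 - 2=-3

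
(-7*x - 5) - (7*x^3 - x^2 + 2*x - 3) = -7*x^3 + x^2 - 9*x - 2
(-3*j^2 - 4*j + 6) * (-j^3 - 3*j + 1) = 3*j^5 + 4*j^4 + 3*j^3 + 9*j^2 - 22*j + 6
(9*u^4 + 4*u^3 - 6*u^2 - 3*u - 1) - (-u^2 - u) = 9*u^4 + 4*u^3 - 5*u^2 - 2*u - 1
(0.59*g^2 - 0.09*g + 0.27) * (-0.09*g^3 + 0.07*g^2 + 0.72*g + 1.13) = -0.0531*g^5 + 0.0494*g^4 + 0.3942*g^3 + 0.6208*g^2 + 0.0927*g + 0.3051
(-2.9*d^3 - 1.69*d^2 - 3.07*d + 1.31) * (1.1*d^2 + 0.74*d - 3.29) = -3.19*d^5 - 4.005*d^4 + 4.9134*d^3 + 4.7293*d^2 + 11.0697*d - 4.3099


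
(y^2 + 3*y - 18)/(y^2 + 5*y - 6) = (y - 3)/(y - 1)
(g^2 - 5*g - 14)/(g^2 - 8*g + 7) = (g + 2)/(g - 1)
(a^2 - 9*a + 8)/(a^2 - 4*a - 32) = (a - 1)/(a + 4)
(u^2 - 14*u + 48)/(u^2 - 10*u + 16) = (u - 6)/(u - 2)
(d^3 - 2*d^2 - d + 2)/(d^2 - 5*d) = (d^3 - 2*d^2 - d + 2)/(d*(d - 5))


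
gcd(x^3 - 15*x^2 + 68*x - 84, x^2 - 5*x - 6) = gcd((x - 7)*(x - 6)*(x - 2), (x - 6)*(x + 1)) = x - 6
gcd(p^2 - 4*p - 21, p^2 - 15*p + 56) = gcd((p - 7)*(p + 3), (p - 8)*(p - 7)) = p - 7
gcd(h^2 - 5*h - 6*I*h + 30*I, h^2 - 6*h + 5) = h - 5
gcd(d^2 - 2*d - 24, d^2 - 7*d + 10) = 1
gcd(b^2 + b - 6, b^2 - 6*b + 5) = 1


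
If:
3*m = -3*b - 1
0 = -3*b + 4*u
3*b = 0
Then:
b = 0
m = -1/3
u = 0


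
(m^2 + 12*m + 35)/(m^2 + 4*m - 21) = (m + 5)/(m - 3)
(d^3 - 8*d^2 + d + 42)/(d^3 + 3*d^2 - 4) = (d^2 - 10*d + 21)/(d^2 + d - 2)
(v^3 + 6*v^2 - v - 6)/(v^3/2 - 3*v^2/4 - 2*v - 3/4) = 4*(v^2 + 5*v - 6)/(2*v^2 - 5*v - 3)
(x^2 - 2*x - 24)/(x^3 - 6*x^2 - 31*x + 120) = (x^2 - 2*x - 24)/(x^3 - 6*x^2 - 31*x + 120)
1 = 1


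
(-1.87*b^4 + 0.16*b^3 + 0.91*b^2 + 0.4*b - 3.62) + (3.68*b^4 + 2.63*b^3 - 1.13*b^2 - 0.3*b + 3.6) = 1.81*b^4 + 2.79*b^3 - 0.22*b^2 + 0.1*b - 0.02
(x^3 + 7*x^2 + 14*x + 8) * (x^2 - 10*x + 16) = x^5 - 3*x^4 - 40*x^3 - 20*x^2 + 144*x + 128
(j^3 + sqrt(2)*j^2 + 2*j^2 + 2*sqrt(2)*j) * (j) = j^4 + sqrt(2)*j^3 + 2*j^3 + 2*sqrt(2)*j^2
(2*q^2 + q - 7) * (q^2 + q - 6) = 2*q^4 + 3*q^3 - 18*q^2 - 13*q + 42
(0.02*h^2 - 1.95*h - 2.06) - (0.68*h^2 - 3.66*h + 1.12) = -0.66*h^2 + 1.71*h - 3.18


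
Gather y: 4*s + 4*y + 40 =4*s + 4*y + 40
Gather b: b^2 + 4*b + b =b^2 + 5*b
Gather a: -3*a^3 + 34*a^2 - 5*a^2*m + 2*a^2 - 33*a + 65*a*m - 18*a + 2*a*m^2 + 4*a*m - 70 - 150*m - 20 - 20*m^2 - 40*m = -3*a^3 + a^2*(36 - 5*m) + a*(2*m^2 + 69*m - 51) - 20*m^2 - 190*m - 90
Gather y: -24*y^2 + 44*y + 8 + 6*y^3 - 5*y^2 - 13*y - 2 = 6*y^3 - 29*y^2 + 31*y + 6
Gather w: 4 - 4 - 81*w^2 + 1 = 1 - 81*w^2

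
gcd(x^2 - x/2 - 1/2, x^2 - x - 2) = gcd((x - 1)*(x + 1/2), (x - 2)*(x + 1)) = 1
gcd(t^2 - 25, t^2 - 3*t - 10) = t - 5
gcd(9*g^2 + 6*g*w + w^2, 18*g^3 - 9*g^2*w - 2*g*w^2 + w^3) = 3*g + w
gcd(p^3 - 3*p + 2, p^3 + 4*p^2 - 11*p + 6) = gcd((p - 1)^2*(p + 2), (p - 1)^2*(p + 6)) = p^2 - 2*p + 1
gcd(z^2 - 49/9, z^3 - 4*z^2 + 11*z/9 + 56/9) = z - 7/3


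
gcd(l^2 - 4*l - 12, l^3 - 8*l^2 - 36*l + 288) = l - 6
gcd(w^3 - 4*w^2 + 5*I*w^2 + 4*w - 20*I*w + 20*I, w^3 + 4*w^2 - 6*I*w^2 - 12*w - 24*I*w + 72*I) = w - 2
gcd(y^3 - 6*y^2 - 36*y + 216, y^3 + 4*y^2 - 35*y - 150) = y - 6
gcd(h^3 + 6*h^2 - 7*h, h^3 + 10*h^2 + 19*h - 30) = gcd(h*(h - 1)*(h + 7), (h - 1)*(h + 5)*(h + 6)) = h - 1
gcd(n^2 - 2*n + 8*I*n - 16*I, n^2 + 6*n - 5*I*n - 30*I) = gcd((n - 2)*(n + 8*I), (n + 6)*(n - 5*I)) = 1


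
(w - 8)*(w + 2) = w^2 - 6*w - 16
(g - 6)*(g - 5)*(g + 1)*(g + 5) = g^4 - 5*g^3 - 31*g^2 + 125*g + 150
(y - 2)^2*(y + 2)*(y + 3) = y^4 + y^3 - 10*y^2 - 4*y + 24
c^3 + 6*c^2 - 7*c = c*(c - 1)*(c + 7)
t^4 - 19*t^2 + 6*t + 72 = (t - 3)^2*(t + 2)*(t + 4)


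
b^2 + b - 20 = (b - 4)*(b + 5)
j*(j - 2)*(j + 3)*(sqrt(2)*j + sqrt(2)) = sqrt(2)*j^4 + 2*sqrt(2)*j^3 - 5*sqrt(2)*j^2 - 6*sqrt(2)*j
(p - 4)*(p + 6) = p^2 + 2*p - 24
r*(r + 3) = r^2 + 3*r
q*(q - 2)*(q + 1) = q^3 - q^2 - 2*q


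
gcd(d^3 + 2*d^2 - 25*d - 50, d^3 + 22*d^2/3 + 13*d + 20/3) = d + 5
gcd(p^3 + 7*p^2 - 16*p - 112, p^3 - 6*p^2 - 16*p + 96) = p^2 - 16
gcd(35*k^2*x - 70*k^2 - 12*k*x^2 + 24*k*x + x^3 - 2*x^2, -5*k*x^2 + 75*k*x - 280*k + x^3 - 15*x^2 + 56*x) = -5*k + x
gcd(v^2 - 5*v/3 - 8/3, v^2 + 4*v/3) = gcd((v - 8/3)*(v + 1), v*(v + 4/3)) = 1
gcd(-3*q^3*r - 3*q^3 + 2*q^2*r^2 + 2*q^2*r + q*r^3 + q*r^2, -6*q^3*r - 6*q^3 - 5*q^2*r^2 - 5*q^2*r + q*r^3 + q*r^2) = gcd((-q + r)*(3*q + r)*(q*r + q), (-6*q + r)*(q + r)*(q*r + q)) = q*r + q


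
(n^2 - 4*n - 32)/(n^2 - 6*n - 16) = (n + 4)/(n + 2)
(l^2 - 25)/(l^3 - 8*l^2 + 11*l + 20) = (l + 5)/(l^2 - 3*l - 4)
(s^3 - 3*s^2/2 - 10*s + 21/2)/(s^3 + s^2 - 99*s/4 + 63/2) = 2*(s^2 + 2*s - 3)/(2*s^2 + 9*s - 18)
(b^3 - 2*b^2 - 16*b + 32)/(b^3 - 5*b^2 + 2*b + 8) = (b + 4)/(b + 1)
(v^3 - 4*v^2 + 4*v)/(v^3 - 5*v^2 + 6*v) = (v - 2)/(v - 3)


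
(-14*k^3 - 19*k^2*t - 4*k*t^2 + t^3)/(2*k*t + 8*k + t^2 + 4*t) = (-7*k^2 - 6*k*t + t^2)/(t + 4)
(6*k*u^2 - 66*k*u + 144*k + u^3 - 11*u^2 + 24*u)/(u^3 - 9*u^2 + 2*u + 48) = (6*k + u)/(u + 2)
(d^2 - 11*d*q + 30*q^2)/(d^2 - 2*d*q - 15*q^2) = (d - 6*q)/(d + 3*q)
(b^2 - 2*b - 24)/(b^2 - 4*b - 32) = (b - 6)/(b - 8)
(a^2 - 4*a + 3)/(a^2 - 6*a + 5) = (a - 3)/(a - 5)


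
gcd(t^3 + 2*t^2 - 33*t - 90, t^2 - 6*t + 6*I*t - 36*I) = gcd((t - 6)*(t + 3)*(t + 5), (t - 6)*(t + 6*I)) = t - 6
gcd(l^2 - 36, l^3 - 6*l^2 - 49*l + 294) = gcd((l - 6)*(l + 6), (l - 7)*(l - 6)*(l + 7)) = l - 6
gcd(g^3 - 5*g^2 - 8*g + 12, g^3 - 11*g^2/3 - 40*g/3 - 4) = g^2 - 4*g - 12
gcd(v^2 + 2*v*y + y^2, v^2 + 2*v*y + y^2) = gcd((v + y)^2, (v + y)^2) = v^2 + 2*v*y + y^2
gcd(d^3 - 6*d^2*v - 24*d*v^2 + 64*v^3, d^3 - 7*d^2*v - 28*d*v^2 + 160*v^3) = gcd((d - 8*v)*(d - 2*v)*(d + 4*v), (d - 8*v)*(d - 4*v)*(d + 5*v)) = -d + 8*v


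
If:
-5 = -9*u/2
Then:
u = 10/9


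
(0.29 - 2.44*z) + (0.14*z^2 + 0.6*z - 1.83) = 0.14*z^2 - 1.84*z - 1.54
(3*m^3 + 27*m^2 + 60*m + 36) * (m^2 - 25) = 3*m^5 + 27*m^4 - 15*m^3 - 639*m^2 - 1500*m - 900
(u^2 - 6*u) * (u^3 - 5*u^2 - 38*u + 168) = u^5 - 11*u^4 - 8*u^3 + 396*u^2 - 1008*u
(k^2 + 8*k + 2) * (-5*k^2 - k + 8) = -5*k^4 - 41*k^3 - 10*k^2 + 62*k + 16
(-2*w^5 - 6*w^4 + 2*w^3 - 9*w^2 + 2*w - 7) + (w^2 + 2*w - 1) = -2*w^5 - 6*w^4 + 2*w^3 - 8*w^2 + 4*w - 8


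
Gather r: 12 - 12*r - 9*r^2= -9*r^2 - 12*r + 12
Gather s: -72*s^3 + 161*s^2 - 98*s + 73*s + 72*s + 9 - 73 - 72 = -72*s^3 + 161*s^2 + 47*s - 136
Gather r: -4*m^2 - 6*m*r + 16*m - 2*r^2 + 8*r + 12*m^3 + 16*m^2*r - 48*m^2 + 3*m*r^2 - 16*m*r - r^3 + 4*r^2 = 12*m^3 - 52*m^2 + 16*m - r^3 + r^2*(3*m + 2) + r*(16*m^2 - 22*m + 8)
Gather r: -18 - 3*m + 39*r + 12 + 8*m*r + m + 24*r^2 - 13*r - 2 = -2*m + 24*r^2 + r*(8*m + 26) - 8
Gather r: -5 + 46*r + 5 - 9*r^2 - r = -9*r^2 + 45*r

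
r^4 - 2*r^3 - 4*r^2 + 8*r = r*(r - 2)^2*(r + 2)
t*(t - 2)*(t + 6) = t^3 + 4*t^2 - 12*t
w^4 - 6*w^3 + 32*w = w*(w - 4)^2*(w + 2)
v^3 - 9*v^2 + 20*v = v*(v - 5)*(v - 4)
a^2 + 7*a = a*(a + 7)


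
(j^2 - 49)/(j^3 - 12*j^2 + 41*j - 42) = (j + 7)/(j^2 - 5*j + 6)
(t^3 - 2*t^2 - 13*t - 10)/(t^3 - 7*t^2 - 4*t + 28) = (t^2 - 4*t - 5)/(t^2 - 9*t + 14)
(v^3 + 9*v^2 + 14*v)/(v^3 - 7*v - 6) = v*(v + 7)/(v^2 - 2*v - 3)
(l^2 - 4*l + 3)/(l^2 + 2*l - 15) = (l - 1)/(l + 5)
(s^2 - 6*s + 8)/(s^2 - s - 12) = (s - 2)/(s + 3)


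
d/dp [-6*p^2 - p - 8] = -12*p - 1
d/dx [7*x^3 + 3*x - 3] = 21*x^2 + 3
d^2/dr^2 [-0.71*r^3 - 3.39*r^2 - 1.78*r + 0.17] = -4.26*r - 6.78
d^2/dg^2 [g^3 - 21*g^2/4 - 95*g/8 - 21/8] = 6*g - 21/2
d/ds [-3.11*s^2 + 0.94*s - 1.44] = 0.94 - 6.22*s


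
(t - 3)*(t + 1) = t^2 - 2*t - 3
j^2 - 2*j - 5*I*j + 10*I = (j - 2)*(j - 5*I)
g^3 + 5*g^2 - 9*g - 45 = (g - 3)*(g + 3)*(g + 5)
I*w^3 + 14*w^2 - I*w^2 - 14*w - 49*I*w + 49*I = (w - 7*I)^2*(I*w - I)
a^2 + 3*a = a*(a + 3)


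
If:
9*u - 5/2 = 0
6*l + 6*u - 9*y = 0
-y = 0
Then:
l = -5/18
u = 5/18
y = 0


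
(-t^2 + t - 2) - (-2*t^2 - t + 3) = t^2 + 2*t - 5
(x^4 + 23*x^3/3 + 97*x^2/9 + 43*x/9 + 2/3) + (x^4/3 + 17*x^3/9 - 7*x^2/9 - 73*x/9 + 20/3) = 4*x^4/3 + 86*x^3/9 + 10*x^2 - 10*x/3 + 22/3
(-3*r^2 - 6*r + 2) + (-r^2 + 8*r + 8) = -4*r^2 + 2*r + 10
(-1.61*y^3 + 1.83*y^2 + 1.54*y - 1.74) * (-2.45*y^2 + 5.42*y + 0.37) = 3.9445*y^5 - 13.2097*y^4 + 5.5499*y^3 + 13.2869*y^2 - 8.861*y - 0.6438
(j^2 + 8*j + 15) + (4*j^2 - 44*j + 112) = 5*j^2 - 36*j + 127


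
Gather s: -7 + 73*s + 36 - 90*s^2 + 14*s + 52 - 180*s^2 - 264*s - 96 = -270*s^2 - 177*s - 15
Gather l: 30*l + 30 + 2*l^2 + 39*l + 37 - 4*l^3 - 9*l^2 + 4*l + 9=-4*l^3 - 7*l^2 + 73*l + 76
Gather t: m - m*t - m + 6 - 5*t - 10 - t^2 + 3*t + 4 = -t^2 + t*(-m - 2)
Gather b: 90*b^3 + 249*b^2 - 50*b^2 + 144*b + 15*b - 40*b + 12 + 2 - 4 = 90*b^3 + 199*b^2 + 119*b + 10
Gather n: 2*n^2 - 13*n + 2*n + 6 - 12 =2*n^2 - 11*n - 6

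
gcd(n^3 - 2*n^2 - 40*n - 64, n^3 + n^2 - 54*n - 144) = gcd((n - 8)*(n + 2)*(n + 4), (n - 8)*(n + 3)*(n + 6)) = n - 8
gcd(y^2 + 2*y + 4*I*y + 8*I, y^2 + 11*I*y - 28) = y + 4*I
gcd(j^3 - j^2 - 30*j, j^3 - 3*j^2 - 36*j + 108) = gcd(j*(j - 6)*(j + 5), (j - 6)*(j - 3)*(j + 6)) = j - 6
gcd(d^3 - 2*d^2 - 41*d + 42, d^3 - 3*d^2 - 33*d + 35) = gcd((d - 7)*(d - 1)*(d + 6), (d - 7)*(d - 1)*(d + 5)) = d^2 - 8*d + 7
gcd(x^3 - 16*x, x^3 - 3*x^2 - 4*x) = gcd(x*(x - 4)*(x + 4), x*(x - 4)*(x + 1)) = x^2 - 4*x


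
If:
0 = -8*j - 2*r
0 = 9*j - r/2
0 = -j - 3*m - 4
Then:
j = 0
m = -4/3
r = 0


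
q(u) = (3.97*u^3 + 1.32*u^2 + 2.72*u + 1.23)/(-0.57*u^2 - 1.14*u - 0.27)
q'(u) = (1.14*u + 1.14)*(3.97*u^3 + 1.32*u^2 + 2.72*u + 1.23)/(-0.57*u^2 - 1.14*u - 0.27)^2 + (11.91*u^2 + 2.64*u + 2.72)/(-0.57*u^2 - 1.14*u - 0.27) = (-2.2629*u^4 - 9.0516*u^3 - 3.1701*u^2 + 0.6894*u + 0.6678)/(0.3249*u^4 + 1.2996*u^3 + 1.6074*u^2 + 0.6156*u + 0.0729)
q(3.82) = -19.48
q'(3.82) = -6.15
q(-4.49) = 51.75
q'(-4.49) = -3.78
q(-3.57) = 49.73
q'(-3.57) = 0.17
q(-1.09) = -17.97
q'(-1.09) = 53.61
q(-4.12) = 50.53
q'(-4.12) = -2.72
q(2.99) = -14.51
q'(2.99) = -5.82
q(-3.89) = 50.01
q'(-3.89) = -1.78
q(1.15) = -5.20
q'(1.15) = -3.75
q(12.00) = -73.77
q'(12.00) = -6.83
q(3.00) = -14.56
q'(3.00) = -5.83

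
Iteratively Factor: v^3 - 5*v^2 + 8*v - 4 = (v - 2)*(v^2 - 3*v + 2) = (v - 2)^2*(v - 1)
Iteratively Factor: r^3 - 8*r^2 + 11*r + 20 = (r + 1)*(r^2 - 9*r + 20) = (r - 5)*(r + 1)*(r - 4)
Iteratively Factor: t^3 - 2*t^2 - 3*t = (t + 1)*(t^2 - 3*t) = (t - 3)*(t + 1)*(t)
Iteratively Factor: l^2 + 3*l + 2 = (l + 1)*(l + 2)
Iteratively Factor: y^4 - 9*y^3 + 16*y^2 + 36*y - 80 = (y - 4)*(y^3 - 5*y^2 - 4*y + 20) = (y - 5)*(y - 4)*(y^2 - 4) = (y - 5)*(y - 4)*(y - 2)*(y + 2)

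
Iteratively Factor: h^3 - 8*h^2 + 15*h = (h - 3)*(h^2 - 5*h) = h*(h - 3)*(h - 5)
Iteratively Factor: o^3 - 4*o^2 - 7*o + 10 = (o + 2)*(o^2 - 6*o + 5) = (o - 5)*(o + 2)*(o - 1)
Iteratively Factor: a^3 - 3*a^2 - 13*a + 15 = (a + 3)*(a^2 - 6*a + 5) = (a - 1)*(a + 3)*(a - 5)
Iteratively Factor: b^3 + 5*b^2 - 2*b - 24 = (b - 2)*(b^2 + 7*b + 12) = (b - 2)*(b + 3)*(b + 4)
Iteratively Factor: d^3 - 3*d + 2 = (d + 2)*(d^2 - 2*d + 1) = (d - 1)*(d + 2)*(d - 1)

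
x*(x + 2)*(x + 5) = x^3 + 7*x^2 + 10*x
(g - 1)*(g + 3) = g^2 + 2*g - 3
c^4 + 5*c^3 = c^3*(c + 5)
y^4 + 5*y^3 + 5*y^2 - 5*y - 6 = (y - 1)*(y + 1)*(y + 2)*(y + 3)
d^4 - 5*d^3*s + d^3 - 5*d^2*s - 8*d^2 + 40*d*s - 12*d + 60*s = (d - 3)*(d + 2)^2*(d - 5*s)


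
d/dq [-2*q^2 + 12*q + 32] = 12 - 4*q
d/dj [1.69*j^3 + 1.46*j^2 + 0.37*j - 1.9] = 5.07*j^2 + 2.92*j + 0.37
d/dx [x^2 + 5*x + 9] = 2*x + 5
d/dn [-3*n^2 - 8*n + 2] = -6*n - 8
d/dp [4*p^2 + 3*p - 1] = 8*p + 3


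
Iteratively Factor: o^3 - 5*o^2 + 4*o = (o)*(o^2 - 5*o + 4) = o*(o - 1)*(o - 4)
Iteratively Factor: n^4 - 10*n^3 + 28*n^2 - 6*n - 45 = (n - 3)*(n^3 - 7*n^2 + 7*n + 15) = (n - 5)*(n - 3)*(n^2 - 2*n - 3) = (n - 5)*(n - 3)^2*(n + 1)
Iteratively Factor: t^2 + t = (t)*(t + 1)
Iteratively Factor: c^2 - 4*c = (c)*(c - 4)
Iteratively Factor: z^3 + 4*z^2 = (z)*(z^2 + 4*z) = z*(z + 4)*(z)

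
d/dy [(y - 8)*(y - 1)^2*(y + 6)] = 4*y^3 - 12*y^2 - 86*y + 94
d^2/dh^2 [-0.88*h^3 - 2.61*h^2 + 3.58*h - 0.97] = -5.28*h - 5.22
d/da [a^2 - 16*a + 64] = 2*a - 16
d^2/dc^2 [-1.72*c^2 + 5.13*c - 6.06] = -3.44000000000000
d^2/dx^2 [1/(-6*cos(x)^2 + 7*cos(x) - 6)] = (-144*sin(x)^4 - 23*sin(x)^2 - 399*cos(x)/2 + 63*cos(3*x)/2 + 193)/(6*sin(x)^2 + 7*cos(x) - 12)^3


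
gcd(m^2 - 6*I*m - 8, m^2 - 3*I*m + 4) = m - 4*I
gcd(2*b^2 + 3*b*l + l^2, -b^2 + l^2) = b + l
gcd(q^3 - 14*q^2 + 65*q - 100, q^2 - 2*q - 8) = q - 4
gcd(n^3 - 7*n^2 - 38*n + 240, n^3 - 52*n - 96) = n^2 - 2*n - 48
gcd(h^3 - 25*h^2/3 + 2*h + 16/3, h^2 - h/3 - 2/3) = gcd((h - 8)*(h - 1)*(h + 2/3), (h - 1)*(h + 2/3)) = h^2 - h/3 - 2/3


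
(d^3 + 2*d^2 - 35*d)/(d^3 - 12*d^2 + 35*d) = (d + 7)/(d - 7)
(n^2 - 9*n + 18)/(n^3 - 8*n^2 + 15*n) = (n - 6)/(n*(n - 5))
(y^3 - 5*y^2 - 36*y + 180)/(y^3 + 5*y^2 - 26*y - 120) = (y - 6)/(y + 4)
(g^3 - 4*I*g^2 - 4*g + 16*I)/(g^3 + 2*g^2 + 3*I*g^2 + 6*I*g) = (g^2 - 2*g*(1 + 2*I) + 8*I)/(g*(g + 3*I))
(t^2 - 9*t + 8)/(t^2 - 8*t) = (t - 1)/t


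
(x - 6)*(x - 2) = x^2 - 8*x + 12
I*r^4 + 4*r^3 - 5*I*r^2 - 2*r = r*(r - 2*I)*(r - I)*(I*r + 1)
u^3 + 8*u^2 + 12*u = u*(u + 2)*(u + 6)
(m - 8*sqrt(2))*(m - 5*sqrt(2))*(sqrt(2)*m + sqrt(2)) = sqrt(2)*m^3 - 26*m^2 + sqrt(2)*m^2 - 26*m + 80*sqrt(2)*m + 80*sqrt(2)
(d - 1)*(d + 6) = d^2 + 5*d - 6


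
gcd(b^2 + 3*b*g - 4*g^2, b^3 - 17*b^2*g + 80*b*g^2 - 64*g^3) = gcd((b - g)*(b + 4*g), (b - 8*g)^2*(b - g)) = b - g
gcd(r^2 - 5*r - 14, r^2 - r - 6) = r + 2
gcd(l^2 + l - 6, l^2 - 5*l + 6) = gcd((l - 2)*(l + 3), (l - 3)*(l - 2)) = l - 2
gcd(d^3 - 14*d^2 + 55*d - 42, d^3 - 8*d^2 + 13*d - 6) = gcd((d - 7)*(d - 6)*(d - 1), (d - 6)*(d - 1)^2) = d^2 - 7*d + 6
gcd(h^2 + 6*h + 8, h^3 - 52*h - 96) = h + 2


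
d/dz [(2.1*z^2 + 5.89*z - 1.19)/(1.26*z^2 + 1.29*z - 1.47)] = (-4.7124*z^2 - 3.1752*z - 7.1232)/(1.5876*z^4 + 3.2508*z^3 - 2.0403*z^2 - 3.7926*z + 2.1609)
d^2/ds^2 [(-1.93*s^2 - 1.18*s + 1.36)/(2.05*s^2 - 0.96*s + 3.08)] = (-17.51438*s^3 + 107.40852*s^2 + 28.64424*s - 58.26288)/(8.615125*s^6 - 12.1032*s^5 + 44.49894*s^4 - 37.253376*s^3 + 66.856944*s^2 - 27.320832*s + 29.218112)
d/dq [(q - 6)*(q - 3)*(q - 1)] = 3*q^2 - 20*q + 27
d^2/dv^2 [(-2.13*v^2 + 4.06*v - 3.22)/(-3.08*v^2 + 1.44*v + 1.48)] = (-58.135616*v^3 + 241.5336*v^2 - 196.730688*v + 69.346528)/(29.218112*v^6 - 40.981248*v^5 - 22.959552*v^4 + 36.398592*v^3 + 11.032512*v^2 - 9.462528*v - 3.241792)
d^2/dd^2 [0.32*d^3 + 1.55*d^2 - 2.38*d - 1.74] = 1.92*d + 3.1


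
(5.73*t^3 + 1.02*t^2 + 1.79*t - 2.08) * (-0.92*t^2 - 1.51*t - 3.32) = -5.2716*t^5 - 9.5907*t^4 - 22.2106*t^3 - 4.1757*t^2 - 2.802*t + 6.9056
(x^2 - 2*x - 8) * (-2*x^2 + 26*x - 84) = -2*x^4 + 30*x^3 - 120*x^2 - 40*x + 672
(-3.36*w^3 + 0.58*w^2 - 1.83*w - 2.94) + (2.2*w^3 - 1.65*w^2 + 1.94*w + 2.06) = -1.16*w^3 - 1.07*w^2 + 0.11*w - 0.88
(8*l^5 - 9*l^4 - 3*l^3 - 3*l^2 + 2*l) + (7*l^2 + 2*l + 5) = 8*l^5 - 9*l^4 - 3*l^3 + 4*l^2 + 4*l + 5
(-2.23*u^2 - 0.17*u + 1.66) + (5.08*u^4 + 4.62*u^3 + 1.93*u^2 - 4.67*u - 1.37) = 5.08*u^4 + 4.62*u^3 - 0.3*u^2 - 4.84*u + 0.29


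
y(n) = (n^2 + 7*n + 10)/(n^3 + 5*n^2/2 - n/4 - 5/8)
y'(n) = (2*n + 7)/(n^3 + 5*n^2/2 - n/4 - 5/8) + (-3*n^2 - 5*n + 1/4)*(n^2 + 7*n + 10)/(n^3 + 5*n^2/2 - n/4 - 5/8)^2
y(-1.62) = 0.61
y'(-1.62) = 1.94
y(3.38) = 0.69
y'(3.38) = -0.32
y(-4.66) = 0.02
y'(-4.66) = 0.07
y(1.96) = 1.72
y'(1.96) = -1.58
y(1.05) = 6.10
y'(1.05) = -13.73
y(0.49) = -461.81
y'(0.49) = -45829.87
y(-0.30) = -22.70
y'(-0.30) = 77.26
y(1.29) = 3.86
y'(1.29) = -6.28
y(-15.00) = -0.05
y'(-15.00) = 0.00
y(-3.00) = 0.46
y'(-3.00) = 1.00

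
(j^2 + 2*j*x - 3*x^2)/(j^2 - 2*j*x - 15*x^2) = (-j + x)/(-j + 5*x)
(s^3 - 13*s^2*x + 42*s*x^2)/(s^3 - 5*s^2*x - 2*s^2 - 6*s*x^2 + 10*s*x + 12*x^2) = s*(s - 7*x)/(s^2 + s*x - 2*s - 2*x)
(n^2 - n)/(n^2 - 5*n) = (n - 1)/(n - 5)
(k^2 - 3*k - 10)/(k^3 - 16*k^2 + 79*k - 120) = (k + 2)/(k^2 - 11*k + 24)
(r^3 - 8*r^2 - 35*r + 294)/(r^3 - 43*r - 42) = (r - 7)/(r + 1)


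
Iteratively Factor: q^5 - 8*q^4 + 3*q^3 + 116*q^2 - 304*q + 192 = (q + 4)*(q^4 - 12*q^3 + 51*q^2 - 88*q + 48) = (q - 4)*(q + 4)*(q^3 - 8*q^2 + 19*q - 12) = (q - 4)*(q - 3)*(q + 4)*(q^2 - 5*q + 4) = (q - 4)^2*(q - 3)*(q + 4)*(q - 1)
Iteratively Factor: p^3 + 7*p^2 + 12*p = (p + 4)*(p^2 + 3*p) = p*(p + 4)*(p + 3)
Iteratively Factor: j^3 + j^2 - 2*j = (j + 2)*(j^2 - j) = (j - 1)*(j + 2)*(j)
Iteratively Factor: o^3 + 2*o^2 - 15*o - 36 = (o + 3)*(o^2 - o - 12) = (o - 4)*(o + 3)*(o + 3)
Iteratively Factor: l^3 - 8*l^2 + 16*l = (l - 4)*(l^2 - 4*l) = (l - 4)^2*(l)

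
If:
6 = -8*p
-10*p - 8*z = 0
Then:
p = -3/4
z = 15/16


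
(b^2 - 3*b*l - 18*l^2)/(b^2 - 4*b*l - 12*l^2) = (b + 3*l)/(b + 2*l)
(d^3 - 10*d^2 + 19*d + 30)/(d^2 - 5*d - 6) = d - 5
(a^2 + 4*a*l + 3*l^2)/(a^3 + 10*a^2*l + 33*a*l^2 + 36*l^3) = (a + l)/(a^2 + 7*a*l + 12*l^2)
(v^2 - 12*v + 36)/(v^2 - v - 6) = (-v^2 + 12*v - 36)/(-v^2 + v + 6)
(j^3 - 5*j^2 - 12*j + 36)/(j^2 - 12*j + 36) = (j^2 + j - 6)/(j - 6)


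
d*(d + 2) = d^2 + 2*d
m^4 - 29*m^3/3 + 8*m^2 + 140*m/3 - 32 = (m - 8)*(m - 3)*(m - 2/3)*(m + 2)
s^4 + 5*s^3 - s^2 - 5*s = s*(s - 1)*(s + 1)*(s + 5)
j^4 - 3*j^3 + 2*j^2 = j^2*(j - 2)*(j - 1)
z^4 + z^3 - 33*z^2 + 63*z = z*(z - 3)^2*(z + 7)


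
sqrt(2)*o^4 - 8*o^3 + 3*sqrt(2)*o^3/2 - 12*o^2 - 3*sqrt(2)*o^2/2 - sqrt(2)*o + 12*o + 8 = (o - 1)*(o + 2)*(o - 4*sqrt(2))*(sqrt(2)*o + sqrt(2)/2)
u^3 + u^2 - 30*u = u*(u - 5)*(u + 6)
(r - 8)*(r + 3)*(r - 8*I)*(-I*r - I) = -I*r^4 - 8*r^3 + 4*I*r^3 + 32*r^2 + 29*I*r^2 + 232*r + 24*I*r + 192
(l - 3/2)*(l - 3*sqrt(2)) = l^2 - 3*sqrt(2)*l - 3*l/2 + 9*sqrt(2)/2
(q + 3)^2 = q^2 + 6*q + 9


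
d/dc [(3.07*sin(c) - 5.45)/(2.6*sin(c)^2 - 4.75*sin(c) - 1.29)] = (-7.982*sin(c)^2 + 28.34*sin(c) - 29.8478)*cos(c)/(6.76*sin(c)^4 - 24.7*sin(c)^3 + 15.8545*sin(c)^2 + 12.255*sin(c) + 1.6641)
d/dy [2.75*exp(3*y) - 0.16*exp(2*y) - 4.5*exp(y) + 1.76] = (8.25*exp(2*y) - 0.32*exp(y) - 4.5)*exp(y)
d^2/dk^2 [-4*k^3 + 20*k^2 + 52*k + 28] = 40 - 24*k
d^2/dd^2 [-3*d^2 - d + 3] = -6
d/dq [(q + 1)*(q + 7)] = 2*q + 8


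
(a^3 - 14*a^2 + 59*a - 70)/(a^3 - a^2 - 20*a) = (a^2 - 9*a + 14)/(a*(a + 4))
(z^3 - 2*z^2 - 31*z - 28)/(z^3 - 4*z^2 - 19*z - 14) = (z + 4)/(z + 2)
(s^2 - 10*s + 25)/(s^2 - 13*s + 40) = (s - 5)/(s - 8)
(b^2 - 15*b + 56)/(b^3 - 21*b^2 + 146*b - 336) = 1/(b - 6)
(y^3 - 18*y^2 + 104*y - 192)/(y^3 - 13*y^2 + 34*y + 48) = (y - 4)/(y + 1)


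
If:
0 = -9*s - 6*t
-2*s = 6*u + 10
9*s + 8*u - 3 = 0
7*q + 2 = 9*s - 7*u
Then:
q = 739/133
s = 49/19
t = -147/38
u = -48/19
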